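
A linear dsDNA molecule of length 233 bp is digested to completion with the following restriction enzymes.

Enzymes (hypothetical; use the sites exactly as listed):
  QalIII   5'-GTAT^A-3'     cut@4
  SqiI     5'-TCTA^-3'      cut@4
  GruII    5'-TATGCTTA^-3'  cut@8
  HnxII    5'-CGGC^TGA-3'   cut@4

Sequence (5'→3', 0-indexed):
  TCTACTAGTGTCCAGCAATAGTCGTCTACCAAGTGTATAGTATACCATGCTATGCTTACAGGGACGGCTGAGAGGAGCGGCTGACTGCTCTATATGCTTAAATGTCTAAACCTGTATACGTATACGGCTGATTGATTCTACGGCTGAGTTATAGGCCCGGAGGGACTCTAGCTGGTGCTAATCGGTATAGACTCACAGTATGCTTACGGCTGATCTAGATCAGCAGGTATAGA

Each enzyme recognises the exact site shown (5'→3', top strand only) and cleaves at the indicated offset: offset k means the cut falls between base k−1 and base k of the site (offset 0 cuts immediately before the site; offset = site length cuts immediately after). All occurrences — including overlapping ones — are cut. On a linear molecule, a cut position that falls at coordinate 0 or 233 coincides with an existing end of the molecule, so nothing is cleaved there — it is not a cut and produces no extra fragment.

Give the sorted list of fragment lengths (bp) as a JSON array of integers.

[3,4,4,4,5,5,6,7,8,8,9,10,10,11,12,13,13,15,18,18,24,26]

Per-enzyme occurrences:
  QalIII (GTATA, off=4): starts [34, 39, 113, 119, 184, 226] → cuts [38, 43, 117, 123, 188, 230]
  SqiI (TCTA, off=4): starts [0, 24, 88, 104, 136, 166, 213] → cuts [4, 28, 92, 108, 140, 170, 217]
  GruII (TATGCTTA, off=8): starts [50, 92, 198] → cuts [58, 100, 206]
  HnxII (CGGCTGA, off=4): starts [64, 77, 124, 140, 206] → cuts [68, 81, 128, 144, 210]

Pooled cuts: [4, 28, 38, 43, 58, 68, 81, 92, 100, 108, 117, 123, 128, 140, 144, 170, 188, 206, 210, 217, 230]

Fragments:
  [0,4): 4 bp
  [4,28): 24 bp
  [28,38): 10 bp
  [38,43): 5 bp
  [43,58): 15 bp
  [58,68): 10 bp
  [68,81): 13 bp
  [81,92): 11 bp
  [92,100): 8 bp
  [100,108): 8 bp
  [108,117): 9 bp
  [117,123): 6 bp
  [123,128): 5 bp
  [128,140): 12 bp
  [140,144): 4 bp
  [144,170): 26 bp
  [170,188): 18 bp
  [188,206): 18 bp
  [206,210): 4 bp
  [210,217): 7 bp
  [217,230): 13 bp
  [230,233): 3 bp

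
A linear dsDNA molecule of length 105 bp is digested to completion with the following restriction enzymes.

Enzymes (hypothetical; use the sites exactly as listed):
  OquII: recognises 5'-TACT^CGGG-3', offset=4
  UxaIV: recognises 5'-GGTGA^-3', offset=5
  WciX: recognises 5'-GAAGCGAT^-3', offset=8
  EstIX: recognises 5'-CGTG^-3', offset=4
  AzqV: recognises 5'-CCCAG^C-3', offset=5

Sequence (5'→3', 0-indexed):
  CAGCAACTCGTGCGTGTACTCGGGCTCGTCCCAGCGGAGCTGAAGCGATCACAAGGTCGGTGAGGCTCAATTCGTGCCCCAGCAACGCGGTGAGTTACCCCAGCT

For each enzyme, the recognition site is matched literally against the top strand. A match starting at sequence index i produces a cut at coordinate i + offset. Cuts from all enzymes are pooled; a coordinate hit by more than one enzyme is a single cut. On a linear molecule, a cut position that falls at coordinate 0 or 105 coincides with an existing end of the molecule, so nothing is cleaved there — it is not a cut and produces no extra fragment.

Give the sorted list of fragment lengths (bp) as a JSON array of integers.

Site scan:
  OquII (TACTCGGG, off=4): starts [16] → cuts [20]
  UxaIV (GGTGA, off=5): starts [58, 88] → cuts [63, 93]
  WciX (GAAGCGAT, off=8): starts [41] → cuts [49]
  EstIX (CGTG, off=4): starts [8, 12, 72] → cuts [12, 16, 76]
  AzqV (CCCAGC, off=5): starts [29, 77, 98] → cuts [34, 82, 103]

All cut coordinates (distinct, sorted): [12, 16, 20, 34, 49, 63, 76, 82, 93, 103]

Fragment lengths:
  [0,12): 12 bp
  [12,16): 4 bp
  [16,20): 4 bp
  [20,34): 14 bp
  [34,49): 15 bp
  [49,63): 14 bp
  [63,76): 13 bp
  [76,82): 6 bp
  [82,93): 11 bp
  [93,103): 10 bp
  [103,105): 2 bp

[2,4,4,6,10,11,12,13,14,14,15]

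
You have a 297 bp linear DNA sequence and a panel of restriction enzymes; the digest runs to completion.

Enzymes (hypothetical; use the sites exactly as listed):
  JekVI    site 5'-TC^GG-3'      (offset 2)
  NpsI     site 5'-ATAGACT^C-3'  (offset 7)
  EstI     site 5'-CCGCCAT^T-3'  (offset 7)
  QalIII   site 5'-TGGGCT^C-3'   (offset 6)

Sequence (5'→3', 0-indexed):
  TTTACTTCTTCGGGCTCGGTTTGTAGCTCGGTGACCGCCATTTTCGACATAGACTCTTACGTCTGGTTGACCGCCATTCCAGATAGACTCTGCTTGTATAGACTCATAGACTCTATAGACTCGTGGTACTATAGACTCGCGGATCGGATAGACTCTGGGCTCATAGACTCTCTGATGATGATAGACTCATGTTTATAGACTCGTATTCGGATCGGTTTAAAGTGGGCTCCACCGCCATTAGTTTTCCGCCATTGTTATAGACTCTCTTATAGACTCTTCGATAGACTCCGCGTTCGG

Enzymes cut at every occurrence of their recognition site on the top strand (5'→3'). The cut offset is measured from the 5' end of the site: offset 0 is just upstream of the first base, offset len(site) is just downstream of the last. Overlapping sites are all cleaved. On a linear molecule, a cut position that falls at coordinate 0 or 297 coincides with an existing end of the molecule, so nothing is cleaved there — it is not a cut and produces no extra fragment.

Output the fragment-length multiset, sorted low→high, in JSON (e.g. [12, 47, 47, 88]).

Scan for sites:
  JekVI (TCGG, off=2): starts [9, 15, 27, 143, 206, 211, 293] → cuts [11, 17, 29, 145, 208, 213, 295]
  NpsI (ATAGACTC, off=7): starts [48, 82, 97, 105, 114, 130, 147, 162, 180, 194, 256, 268, 280] → cuts [55, 89, 104, 112, 121, 137, 154, 169, 187, 201, 263, 275, 287]
  EstI (CCGCCATT, off=7): starts [34, 70, 231, 245] → cuts [41, 77, 238, 252]
  QalIII (TGGGCTC, off=6): starts [155, 222] → cuts [161, 228]

All cut coordinates (distinct, sorted): [11, 17, 29, 41, 55, 77, 89, 104, 112, 121, 137, 145, 154, 161, 169, 187, 201, 208, 213, 228, 238, 252, 263, 275, 287, 295]

Fragment lengths:
  [0,11): 11 bp
  [11,17): 6 bp
  [17,29): 12 bp
  [29,41): 12 bp
  [41,55): 14 bp
  [55,77): 22 bp
  [77,89): 12 bp
  [89,104): 15 bp
  [104,112): 8 bp
  [112,121): 9 bp
  [121,137): 16 bp
  [137,145): 8 bp
  [145,154): 9 bp
  [154,161): 7 bp
  [161,169): 8 bp
  [169,187): 18 bp
  [187,201): 14 bp
  [201,208): 7 bp
  [208,213): 5 bp
  [213,228): 15 bp
  [228,238): 10 bp
  [238,252): 14 bp
  [252,263): 11 bp
  [263,275): 12 bp
  [275,287): 12 bp
  [287,295): 8 bp
  [295,297): 2 bp

[2,5,6,7,7,8,8,8,8,9,9,10,11,11,12,12,12,12,12,14,14,14,15,15,16,18,22]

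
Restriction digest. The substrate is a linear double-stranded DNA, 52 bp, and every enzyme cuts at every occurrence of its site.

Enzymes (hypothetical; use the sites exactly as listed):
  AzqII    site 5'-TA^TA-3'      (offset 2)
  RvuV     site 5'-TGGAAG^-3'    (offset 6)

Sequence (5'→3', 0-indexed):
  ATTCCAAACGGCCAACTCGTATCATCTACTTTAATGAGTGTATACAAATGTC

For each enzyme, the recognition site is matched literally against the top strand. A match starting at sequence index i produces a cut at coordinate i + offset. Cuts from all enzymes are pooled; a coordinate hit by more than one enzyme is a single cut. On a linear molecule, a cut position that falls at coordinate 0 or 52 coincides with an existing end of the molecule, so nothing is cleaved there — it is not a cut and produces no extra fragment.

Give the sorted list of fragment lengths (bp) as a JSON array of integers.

[10,42]

Site scan:
  AzqII TATA/2: at [40] ⇒ [42]
  RvuV (TGGAAG, off=6): no sites

All cut coordinates (distinct, sorted): [42]

Fragment lengths:
  [0,42): 42 bp
  [42,52): 10 bp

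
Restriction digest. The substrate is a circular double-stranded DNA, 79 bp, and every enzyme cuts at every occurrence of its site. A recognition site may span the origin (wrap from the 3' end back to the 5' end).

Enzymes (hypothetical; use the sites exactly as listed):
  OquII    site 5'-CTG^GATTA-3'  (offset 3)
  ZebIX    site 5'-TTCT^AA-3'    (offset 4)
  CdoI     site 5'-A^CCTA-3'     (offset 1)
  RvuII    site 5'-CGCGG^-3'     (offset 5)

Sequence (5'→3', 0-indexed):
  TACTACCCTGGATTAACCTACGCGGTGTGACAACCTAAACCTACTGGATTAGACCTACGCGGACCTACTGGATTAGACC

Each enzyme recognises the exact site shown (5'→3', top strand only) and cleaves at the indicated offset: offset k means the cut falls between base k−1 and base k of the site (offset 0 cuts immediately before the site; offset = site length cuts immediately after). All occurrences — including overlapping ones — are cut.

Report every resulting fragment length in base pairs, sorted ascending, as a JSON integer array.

Scan for sites:
  OquII CTGGATTA/3: at [7, 43, 67] ⇒ [10, 46, 70]
  ZebIX (TTCTAA, off=4): no sites
  CdoI ACCTA/1: at [15, 32, 38, 52, 62, 76] ⇒ [16, 33, 39, 53, 63, 77]
  RvuII CGCGG/5: at [20, 57] ⇒ [25, 62]

All cut coordinates (distinct, sorted): [10, 16, 25, 33, 39, 46, 53, 62, 63, 70, 77]

Fragment lengths:
  10→16: 6 bp
  16→25: 9 bp
  25→33: 8 bp
  33→39: 6 bp
  39→46: 7 bp
  46→53: 7 bp
  53→62: 9 bp
  62→63: 1 bp
  63→70: 7 bp
  70→77: 7 bp
  77→10 (wrap): 79-77+10 = 12 bp

[1,6,6,7,7,7,7,8,9,9,12]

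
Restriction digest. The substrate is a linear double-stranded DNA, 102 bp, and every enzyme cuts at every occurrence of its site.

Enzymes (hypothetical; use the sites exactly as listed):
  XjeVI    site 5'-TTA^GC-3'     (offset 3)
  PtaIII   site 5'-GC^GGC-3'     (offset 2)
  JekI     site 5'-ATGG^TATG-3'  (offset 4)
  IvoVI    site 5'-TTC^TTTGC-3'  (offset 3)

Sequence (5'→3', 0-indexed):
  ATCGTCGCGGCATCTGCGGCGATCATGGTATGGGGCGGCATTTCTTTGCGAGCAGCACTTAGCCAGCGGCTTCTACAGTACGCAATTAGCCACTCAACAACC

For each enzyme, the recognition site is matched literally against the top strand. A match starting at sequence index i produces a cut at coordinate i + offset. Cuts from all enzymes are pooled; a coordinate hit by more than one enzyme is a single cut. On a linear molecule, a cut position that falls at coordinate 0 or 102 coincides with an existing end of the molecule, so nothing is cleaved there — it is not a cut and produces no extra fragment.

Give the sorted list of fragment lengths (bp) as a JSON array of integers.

[6,8,8,8,9,11,14,17,21]

Per-enzyme occurrences:
  XjeVI (TTAGC, off=3): starts [58, 85] → cuts [61, 88]
  PtaIII (GCGGC, off=2): starts [6, 15, 34, 65] → cuts [8, 17, 36, 67]
  JekI (ATGGTATG, off=4): starts [24] → cuts [28]
  IvoVI (TTCTTTGC, off=3): starts [41] → cuts [44]

All cut coordinates (distinct, sorted): [8, 17, 28, 36, 44, 61, 67, 88]

Fragment lengths:
  [0,8): 8 bp
  [8,17): 9 bp
  [17,28): 11 bp
  [28,36): 8 bp
  [36,44): 8 bp
  [44,61): 17 bp
  [61,67): 6 bp
  [67,88): 21 bp
  [88,102): 14 bp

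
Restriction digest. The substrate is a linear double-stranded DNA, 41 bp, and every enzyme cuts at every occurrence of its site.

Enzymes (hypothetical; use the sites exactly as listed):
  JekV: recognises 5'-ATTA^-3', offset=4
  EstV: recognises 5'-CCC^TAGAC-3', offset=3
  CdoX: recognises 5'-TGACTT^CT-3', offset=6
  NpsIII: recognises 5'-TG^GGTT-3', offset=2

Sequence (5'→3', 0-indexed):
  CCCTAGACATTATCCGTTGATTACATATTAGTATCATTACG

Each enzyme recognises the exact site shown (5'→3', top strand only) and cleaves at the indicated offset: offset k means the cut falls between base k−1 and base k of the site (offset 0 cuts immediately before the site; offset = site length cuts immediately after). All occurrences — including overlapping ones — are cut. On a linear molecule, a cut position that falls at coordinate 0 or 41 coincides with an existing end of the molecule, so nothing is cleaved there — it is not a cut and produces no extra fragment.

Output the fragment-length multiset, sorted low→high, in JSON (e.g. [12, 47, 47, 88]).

[2,3,7,9,9,11]

Per-enzyme occurrences:
  JekV (ATTA, off=4): starts [8, 19, 26, 35] → cuts [12, 23, 30, 39]
  EstV (CCCTAGAC, off=3): starts [0] → cuts [3]
  CdoX (TGACTTCT, off=6): no sites
  NpsIII (TGGGTT, off=2): no sites

Pooled cuts: [3, 12, 23, 30, 39]

Fragment lengths:
  [0,3): 3 bp
  [3,12): 9 bp
  [12,23): 11 bp
  [23,30): 7 bp
  [30,39): 9 bp
  [39,41): 2 bp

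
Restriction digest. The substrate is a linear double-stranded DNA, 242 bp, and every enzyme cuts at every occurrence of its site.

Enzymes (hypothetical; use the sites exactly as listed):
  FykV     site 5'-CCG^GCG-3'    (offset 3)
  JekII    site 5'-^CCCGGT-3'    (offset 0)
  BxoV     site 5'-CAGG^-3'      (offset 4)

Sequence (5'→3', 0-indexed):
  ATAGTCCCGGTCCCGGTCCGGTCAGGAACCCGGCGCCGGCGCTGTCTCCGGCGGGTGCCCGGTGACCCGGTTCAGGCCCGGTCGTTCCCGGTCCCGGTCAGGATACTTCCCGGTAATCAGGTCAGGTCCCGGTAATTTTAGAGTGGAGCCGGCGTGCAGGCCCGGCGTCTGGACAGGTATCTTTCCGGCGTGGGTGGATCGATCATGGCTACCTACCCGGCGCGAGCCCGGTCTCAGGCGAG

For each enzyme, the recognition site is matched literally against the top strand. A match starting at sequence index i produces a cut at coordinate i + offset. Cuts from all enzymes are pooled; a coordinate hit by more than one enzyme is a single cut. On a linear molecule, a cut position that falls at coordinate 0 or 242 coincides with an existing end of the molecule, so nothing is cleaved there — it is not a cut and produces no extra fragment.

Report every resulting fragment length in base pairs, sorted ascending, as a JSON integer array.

[1,4,4,5,5,6,6,6,6,6,7,7,8,9,10,10,10,11,12,12,13,13,15,24,32]

Site scan:
  FykV CCGGCG/3: at [29, 35, 47, 148, 161, 184, 216] ⇒ [32, 38, 50, 151, 164, 187, 219]
  JekII CCCGGT/0: at [5, 11, 57, 65, 76, 86, 92, 108, 127, 226] ⇒ [5, 11, 57, 65, 76, 86, 92, 108, 127, 226]
  BxoV CAGG/4: at [22, 72, 98, 117, 122, 156, 173, 234] ⇒ [26, 76, 102, 121, 126, 160, 177, 238]

Pooled cuts: [5, 11, 26, 32, 38, 50, 57, 65, 76, 86, 92, 102, 108, 121, 126, 127, 151, 160, 164, 177, 187, 219, 226, 238]

Fragment lengths:
  [0,5): 5 bp
  [5,11): 6 bp
  [11,26): 15 bp
  [26,32): 6 bp
  [32,38): 6 bp
  [38,50): 12 bp
  [50,57): 7 bp
  [57,65): 8 bp
  [65,76): 11 bp
  [76,86): 10 bp
  [86,92): 6 bp
  [92,102): 10 bp
  [102,108): 6 bp
  [108,121): 13 bp
  [121,126): 5 bp
  [126,127): 1 bp
  [127,151): 24 bp
  [151,160): 9 bp
  [160,164): 4 bp
  [164,177): 13 bp
  [177,187): 10 bp
  [187,219): 32 bp
  [219,226): 7 bp
  [226,238): 12 bp
  [238,242): 4 bp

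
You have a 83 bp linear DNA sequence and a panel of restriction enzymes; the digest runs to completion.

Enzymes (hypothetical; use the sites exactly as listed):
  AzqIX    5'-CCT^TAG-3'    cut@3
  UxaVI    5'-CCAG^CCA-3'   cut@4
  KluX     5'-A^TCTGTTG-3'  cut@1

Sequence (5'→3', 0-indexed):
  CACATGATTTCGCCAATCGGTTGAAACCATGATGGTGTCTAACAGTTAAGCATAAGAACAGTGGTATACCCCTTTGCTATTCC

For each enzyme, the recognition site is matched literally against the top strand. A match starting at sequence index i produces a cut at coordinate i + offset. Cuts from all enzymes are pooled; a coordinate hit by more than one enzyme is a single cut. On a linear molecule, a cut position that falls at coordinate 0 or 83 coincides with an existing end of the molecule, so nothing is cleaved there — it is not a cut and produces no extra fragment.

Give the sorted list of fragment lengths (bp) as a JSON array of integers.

Scan for sites:
  AzqIX (CCTTAG, off=3): no sites
  UxaVI (CCAGCCA, off=4): no sites
  KluX (ATCTGTTG, off=1): no sites

Pooled cuts: ∅

Fragment lengths:
  no cuts → one linear fragment of 83 bp

[83]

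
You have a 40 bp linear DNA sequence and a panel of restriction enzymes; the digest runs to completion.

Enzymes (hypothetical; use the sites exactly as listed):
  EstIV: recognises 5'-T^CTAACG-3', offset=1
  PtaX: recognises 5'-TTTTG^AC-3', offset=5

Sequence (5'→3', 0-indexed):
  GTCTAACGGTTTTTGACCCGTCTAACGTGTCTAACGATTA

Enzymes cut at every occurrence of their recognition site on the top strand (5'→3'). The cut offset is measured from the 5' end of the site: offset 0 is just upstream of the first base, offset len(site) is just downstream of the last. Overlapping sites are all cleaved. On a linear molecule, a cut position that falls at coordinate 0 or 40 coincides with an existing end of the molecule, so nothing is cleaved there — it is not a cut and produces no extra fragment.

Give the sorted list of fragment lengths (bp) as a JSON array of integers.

[2,6,9,10,13]

Site scan:
  EstIV (TCTAACG, off=1): starts [1, 20, 29] → cuts [2, 21, 30]
  PtaX (TTTTGAC, off=5): starts [10] → cuts [15]

All cut coordinates (distinct, sorted): [2, 15, 21, 30]

Fragments:
  [0,2): 2 bp
  [2,15): 13 bp
  [15,21): 6 bp
  [21,30): 9 bp
  [30,40): 10 bp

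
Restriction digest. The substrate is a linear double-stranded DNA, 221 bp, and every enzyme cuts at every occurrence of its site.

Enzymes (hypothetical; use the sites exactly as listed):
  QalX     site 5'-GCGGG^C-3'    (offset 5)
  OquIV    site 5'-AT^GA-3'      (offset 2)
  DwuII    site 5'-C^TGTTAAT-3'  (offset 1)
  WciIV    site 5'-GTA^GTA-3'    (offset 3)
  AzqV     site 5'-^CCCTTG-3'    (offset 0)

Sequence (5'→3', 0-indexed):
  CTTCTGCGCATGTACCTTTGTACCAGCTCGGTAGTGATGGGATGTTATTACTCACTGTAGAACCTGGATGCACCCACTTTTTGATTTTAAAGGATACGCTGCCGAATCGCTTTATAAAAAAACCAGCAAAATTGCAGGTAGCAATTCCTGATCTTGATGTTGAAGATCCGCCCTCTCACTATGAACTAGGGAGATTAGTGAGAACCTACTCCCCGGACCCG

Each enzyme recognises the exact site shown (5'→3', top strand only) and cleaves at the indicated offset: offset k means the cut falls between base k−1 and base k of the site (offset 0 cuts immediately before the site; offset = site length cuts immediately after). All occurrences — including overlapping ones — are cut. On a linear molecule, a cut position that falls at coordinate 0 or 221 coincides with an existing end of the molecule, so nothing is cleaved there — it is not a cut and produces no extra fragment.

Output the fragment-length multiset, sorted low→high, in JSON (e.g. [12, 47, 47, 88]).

[39,182]

Per-enzyme occurrences:
  QalX (GCGGGC, off=5): no sites
  OquIV (ATGA, off=2): starts [180] → cuts [182]
  DwuII (CTGTTAAT, off=1): no sites
  WciIV (GTAGTA, off=3): no sites
  AzqV (CCCTTG, off=0): no sites

All cut coordinates (distinct, sorted): [182]

Fragment lengths:
  [0,182): 182 bp
  [182,221): 39 bp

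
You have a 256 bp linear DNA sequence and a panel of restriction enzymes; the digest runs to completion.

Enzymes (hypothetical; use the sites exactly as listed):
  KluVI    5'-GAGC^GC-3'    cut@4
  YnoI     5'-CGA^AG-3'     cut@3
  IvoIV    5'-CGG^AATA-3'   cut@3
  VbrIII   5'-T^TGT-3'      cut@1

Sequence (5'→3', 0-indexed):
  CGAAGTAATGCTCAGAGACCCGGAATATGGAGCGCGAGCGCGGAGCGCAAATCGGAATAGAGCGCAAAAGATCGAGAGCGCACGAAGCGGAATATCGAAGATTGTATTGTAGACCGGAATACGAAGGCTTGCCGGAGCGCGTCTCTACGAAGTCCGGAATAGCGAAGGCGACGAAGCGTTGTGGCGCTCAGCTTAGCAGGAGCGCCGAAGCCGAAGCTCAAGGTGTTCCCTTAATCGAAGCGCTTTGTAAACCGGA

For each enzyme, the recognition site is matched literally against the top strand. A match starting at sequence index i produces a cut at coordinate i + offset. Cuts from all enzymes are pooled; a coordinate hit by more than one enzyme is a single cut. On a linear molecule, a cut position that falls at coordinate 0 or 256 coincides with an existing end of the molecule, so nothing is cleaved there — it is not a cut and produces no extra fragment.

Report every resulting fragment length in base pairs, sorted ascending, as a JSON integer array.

[3,4,5,5,5,5,6,6,6,7,7,7,7,8,8,8,9,9,10,10,11,12,14,16,20,24,24]

Site scan:
  KluVI (GAGCGC, off=4): starts [29, 35, 42, 59, 75, 134, 199] → cuts [33, 39, 46, 63, 79, 138, 203]
  YnoI (CGAAG, off=3): starts [0, 82, 95, 121, 147, 162, 171, 205, 211, 235] → cuts [3, 85, 98, 124, 150, 165, 174, 208, 214, 238]
  IvoIV (CGGAATA, off=3): starts [20, 52, 87, 114, 154] → cuts [23, 55, 90, 117, 157]
  VbrIII (TTGT, off=1): starts [101, 106, 178, 244] → cuts [102, 107, 179, 245]

All cut coordinates (distinct, sorted): [3, 23, 33, 39, 46, 55, 63, 79, 85, 90, 98, 102, 107, 117, 124, 138, 150, 157, 165, 174, 179, 203, 208, 214, 238, 245]

Fragment lengths:
  [0,3): 3 bp
  [3,23): 20 bp
  [23,33): 10 bp
  [33,39): 6 bp
  [39,46): 7 bp
  [46,55): 9 bp
  [55,63): 8 bp
  [63,79): 16 bp
  [79,85): 6 bp
  [85,90): 5 bp
  [90,98): 8 bp
  [98,102): 4 bp
  [102,107): 5 bp
  [107,117): 10 bp
  [117,124): 7 bp
  [124,138): 14 bp
  [138,150): 12 bp
  [150,157): 7 bp
  [157,165): 8 bp
  [165,174): 9 bp
  [174,179): 5 bp
  [179,203): 24 bp
  [203,208): 5 bp
  [208,214): 6 bp
  [214,238): 24 bp
  [238,245): 7 bp
  [245,256): 11 bp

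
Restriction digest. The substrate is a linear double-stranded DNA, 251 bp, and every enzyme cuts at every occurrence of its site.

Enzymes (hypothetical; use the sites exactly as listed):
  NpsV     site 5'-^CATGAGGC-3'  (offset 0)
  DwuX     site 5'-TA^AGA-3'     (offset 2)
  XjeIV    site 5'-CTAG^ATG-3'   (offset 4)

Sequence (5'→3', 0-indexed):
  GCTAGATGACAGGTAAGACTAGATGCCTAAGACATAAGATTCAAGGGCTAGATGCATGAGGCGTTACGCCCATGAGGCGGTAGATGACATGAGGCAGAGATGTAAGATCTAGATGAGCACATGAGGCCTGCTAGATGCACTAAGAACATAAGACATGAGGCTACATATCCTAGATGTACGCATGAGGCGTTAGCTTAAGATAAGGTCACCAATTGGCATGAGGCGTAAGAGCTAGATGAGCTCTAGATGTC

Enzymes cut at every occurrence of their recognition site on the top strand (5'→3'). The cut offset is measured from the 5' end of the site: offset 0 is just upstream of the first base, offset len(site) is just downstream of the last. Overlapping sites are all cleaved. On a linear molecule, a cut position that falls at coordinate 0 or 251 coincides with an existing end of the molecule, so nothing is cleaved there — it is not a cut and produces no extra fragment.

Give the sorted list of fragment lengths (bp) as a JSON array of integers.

[3,3,5,5,7,7,7,7,7,8,8,8,8,10,11,11,15,15,16,17,17,17,19,20]

Scan for sites:
  NpsV (CATGAGGC, off=0): starts [54, 70, 87, 119, 153, 180, 216] → cuts [54, 70, 87, 119, 153, 180, 216]
  DwuX (TAAGA, off=2): starts [13, 27, 34, 102, 140, 148, 195, 225] → cuts [15, 29, 36, 104, 142, 150, 197, 227]
  XjeIV (CTAGATG, off=4): starts [1, 18, 47, 108, 130, 169, 231, 242] → cuts [5, 22, 51, 112, 134, 173, 235, 246]

Pooled cuts: [5, 15, 22, 29, 36, 51, 54, 70, 87, 104, 112, 119, 134, 142, 150, 153, 173, 180, 197, 216, 227, 235, 246]

Fragments:
  [0,5): 5 bp
  [5,15): 10 bp
  [15,22): 7 bp
  [22,29): 7 bp
  [29,36): 7 bp
  [36,51): 15 bp
  [51,54): 3 bp
  [54,70): 16 bp
  [70,87): 17 bp
  [87,104): 17 bp
  [104,112): 8 bp
  [112,119): 7 bp
  [119,134): 15 bp
  [134,142): 8 bp
  [142,150): 8 bp
  [150,153): 3 bp
  [153,173): 20 bp
  [173,180): 7 bp
  [180,197): 17 bp
  [197,216): 19 bp
  [216,227): 11 bp
  [227,235): 8 bp
  [235,246): 11 bp
  [246,251): 5 bp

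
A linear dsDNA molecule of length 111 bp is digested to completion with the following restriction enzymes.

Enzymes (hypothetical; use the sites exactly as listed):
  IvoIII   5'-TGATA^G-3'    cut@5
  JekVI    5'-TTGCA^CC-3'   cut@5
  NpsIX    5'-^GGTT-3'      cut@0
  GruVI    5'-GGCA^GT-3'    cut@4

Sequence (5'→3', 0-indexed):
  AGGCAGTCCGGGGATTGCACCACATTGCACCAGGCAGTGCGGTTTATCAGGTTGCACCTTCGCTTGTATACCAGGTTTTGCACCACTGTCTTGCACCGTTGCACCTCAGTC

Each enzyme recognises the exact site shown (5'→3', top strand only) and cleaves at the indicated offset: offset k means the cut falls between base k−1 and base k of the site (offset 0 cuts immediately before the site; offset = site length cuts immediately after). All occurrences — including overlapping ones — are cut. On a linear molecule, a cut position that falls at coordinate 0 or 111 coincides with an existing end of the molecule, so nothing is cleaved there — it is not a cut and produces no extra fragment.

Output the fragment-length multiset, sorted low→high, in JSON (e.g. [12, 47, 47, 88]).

Site scan:
  IvoIII (TGATAG, off=5): no sites
  JekVI TTGCACC/5: at [14, 24, 51, 77, 90, 98] ⇒ [19, 29, 56, 82, 95, 103]
  NpsIX GGTT/0: at [40, 49, 73] ⇒ [40, 49, 73]
  GruVI GGCAGT/4: at [1, 32] ⇒ [5, 36]

All cut coordinates (distinct, sorted): [5, 19, 29, 36, 40, 49, 56, 73, 82, 95, 103]

Fragment lengths:
  [0,5): 5 bp
  [5,19): 14 bp
  [19,29): 10 bp
  [29,36): 7 bp
  [36,40): 4 bp
  [40,49): 9 bp
  [49,56): 7 bp
  [56,73): 17 bp
  [73,82): 9 bp
  [82,95): 13 bp
  [95,103): 8 bp
  [103,111): 8 bp

[4,5,7,7,8,8,9,9,10,13,14,17]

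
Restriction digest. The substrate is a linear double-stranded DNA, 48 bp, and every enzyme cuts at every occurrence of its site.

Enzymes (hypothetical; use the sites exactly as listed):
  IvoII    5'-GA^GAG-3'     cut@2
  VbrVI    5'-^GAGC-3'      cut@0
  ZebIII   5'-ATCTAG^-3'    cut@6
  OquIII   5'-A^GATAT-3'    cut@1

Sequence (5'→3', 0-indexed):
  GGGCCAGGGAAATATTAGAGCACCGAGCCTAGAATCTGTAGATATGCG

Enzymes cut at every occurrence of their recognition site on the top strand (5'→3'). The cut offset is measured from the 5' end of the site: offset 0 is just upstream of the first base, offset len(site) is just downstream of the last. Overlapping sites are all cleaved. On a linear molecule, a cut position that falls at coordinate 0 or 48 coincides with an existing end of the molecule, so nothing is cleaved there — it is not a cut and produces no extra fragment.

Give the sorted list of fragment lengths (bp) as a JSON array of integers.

[7,8,16,17]

Scan for sites:
  IvoII (GAGAG, off=2): no sites
  VbrVI (GAGC, off=0): starts [17, 24] → cuts [17, 24]
  ZebIII (ATCTAG, off=6): no sites
  OquIII (AGATAT, off=1): starts [39] → cuts [40]

Pooled cuts: [17, 24, 40]

Fragment lengths:
  [0,17): 17 bp
  [17,24): 7 bp
  [24,40): 16 bp
  [40,48): 8 bp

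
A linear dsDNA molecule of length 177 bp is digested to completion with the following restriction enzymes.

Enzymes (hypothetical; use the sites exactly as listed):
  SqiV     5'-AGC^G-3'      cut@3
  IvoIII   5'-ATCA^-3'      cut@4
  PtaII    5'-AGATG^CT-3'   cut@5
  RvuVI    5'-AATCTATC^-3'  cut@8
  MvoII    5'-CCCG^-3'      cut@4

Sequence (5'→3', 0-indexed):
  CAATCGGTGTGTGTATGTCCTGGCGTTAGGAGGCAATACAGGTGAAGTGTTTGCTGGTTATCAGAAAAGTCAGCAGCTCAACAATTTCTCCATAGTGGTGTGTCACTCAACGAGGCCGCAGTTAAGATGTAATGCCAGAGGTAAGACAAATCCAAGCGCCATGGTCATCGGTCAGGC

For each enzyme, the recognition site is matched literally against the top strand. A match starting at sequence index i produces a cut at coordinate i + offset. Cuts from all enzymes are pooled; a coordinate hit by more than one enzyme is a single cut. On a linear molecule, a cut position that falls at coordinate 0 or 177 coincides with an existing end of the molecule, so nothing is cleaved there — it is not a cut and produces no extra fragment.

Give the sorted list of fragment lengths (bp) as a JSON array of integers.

[20,63,94]

Site scan:
  SqiV AGCG/3: at [154] ⇒ [157]
  IvoIII ATCA/4: at [59] ⇒ [63]
  PtaII (AGATGCT, off=5): no sites
  RvuVI (AATCTATC, off=8): no sites
  MvoII (CCCG, off=4): no sites

All cut coordinates (distinct, sorted): [63, 157]

Fragments:
  [0,63): 63 bp
  [63,157): 94 bp
  [157,177): 20 bp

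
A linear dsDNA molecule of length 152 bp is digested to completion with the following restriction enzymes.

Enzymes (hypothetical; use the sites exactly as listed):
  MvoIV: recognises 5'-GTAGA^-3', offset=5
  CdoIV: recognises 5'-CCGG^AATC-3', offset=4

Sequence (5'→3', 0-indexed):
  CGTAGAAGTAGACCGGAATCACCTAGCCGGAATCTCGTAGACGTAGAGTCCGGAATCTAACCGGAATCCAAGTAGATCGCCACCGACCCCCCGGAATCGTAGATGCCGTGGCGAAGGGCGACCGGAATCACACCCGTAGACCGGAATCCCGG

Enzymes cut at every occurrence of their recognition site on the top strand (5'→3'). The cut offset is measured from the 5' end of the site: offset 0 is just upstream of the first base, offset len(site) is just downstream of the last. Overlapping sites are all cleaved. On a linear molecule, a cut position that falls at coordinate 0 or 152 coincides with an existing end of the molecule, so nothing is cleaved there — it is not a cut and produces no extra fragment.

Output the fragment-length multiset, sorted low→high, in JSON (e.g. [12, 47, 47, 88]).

[4,4,6,6,6,6,8,9,11,11,12,14,15,18,22]

Per-enzyme occurrences:
  MvoIV GTAGA/5: at [1, 7, 36, 42, 71, 98, 135] ⇒ [6, 12, 41, 47, 76, 103, 140]
  CdoIV CCGGAATC/4: at [12, 26, 49, 60, 90, 121, 140] ⇒ [16, 30, 53, 64, 94, 125, 144]

Pooled cuts: [6, 12, 16, 30, 41, 47, 53, 64, 76, 94, 103, 125, 140, 144]

Fragment lengths:
  [0,6): 6 bp
  [6,12): 6 bp
  [12,16): 4 bp
  [16,30): 14 bp
  [30,41): 11 bp
  [41,47): 6 bp
  [47,53): 6 bp
  [53,64): 11 bp
  [64,76): 12 bp
  [76,94): 18 bp
  [94,103): 9 bp
  [103,125): 22 bp
  [125,140): 15 bp
  [140,144): 4 bp
  [144,152): 8 bp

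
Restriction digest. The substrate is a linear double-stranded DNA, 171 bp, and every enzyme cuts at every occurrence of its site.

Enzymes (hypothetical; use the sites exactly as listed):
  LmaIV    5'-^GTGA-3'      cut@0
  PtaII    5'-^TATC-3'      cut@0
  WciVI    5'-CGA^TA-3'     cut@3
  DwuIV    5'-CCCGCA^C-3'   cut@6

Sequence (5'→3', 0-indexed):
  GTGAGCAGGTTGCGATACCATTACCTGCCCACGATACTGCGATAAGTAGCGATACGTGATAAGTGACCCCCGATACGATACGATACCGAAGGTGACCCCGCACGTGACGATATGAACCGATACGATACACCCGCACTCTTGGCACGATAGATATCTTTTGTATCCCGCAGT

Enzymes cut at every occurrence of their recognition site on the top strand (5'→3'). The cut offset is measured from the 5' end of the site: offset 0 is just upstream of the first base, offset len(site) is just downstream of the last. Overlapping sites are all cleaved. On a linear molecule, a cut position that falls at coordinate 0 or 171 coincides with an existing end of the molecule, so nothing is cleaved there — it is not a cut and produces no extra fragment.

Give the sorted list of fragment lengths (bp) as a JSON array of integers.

[1,3,4,5,5,5,7,7,8,8,9,10,10,10,11,11,11,12,15,19]

Per-enzyme occurrences:
  LmaIV (GTGA, off=0): starts [0, 55, 62, 91, 103] → cuts [55, 62, 91, 103] (position 0 is a terminus of the linear molecule — no cut)
  PtaII (TATC, off=0): starts [151, 160] → cuts [151, 160]
  WciVI (CGATA, off=3): starts [12, 31, 39, 49, 70, 75, 80, 107, 117, 122, 144] → cuts [15, 34, 42, 52, 73, 78, 83, 110, 120, 125, 147]
  DwuIV (CCCGCAC, off=6): starts [96, 129] → cuts [102, 135]

Pooled cuts: [15, 34, 42, 52, 55, 62, 73, 78, 83, 91, 102, 103, 110, 120, 125, 135, 147, 151, 160]

Fragments:
  [0,15): 15 bp
  [15,34): 19 bp
  [34,42): 8 bp
  [42,52): 10 bp
  [52,55): 3 bp
  [55,62): 7 bp
  [62,73): 11 bp
  [73,78): 5 bp
  [78,83): 5 bp
  [83,91): 8 bp
  [91,102): 11 bp
  [102,103): 1 bp
  [103,110): 7 bp
  [110,120): 10 bp
  [120,125): 5 bp
  [125,135): 10 bp
  [135,147): 12 bp
  [147,151): 4 bp
  [151,160): 9 bp
  [160,171): 11 bp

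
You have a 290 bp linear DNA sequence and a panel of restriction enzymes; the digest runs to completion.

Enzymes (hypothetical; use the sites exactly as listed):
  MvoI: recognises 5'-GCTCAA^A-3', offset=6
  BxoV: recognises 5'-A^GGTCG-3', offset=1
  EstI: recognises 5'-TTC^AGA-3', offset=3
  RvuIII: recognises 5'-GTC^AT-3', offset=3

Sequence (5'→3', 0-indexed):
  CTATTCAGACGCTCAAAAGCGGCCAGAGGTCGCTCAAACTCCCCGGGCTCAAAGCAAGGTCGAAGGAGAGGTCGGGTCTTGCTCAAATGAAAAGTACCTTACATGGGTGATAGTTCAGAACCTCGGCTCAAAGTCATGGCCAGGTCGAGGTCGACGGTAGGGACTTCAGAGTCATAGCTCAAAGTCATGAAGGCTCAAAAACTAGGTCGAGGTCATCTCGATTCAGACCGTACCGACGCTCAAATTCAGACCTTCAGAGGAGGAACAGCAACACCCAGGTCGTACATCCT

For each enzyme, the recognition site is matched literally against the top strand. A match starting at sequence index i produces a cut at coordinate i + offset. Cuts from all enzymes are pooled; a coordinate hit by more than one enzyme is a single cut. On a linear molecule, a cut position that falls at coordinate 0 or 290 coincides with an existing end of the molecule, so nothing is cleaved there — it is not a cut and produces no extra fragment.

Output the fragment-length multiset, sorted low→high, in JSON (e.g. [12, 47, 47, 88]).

Site scan:
  MvoI GCTCAAA/6: at [10, 31, 46, 80, 125, 176, 192, 237] ⇒ [16, 37, 52, 86, 131, 182, 198, 243]
  BxoV AGGTCG/1: at [26, 56, 68, 141, 147, 203, 276] ⇒ [27, 57, 69, 142, 148, 204, 277]
  EstI TTCAGA/3: at [3, 113, 164, 221, 244, 252] ⇒ [6, 116, 167, 224, 247, 255]
  RvuIII GTCAT/3: at [132, 170, 183, 211] ⇒ [135, 173, 186, 214]

All cut coordinates (distinct, sorted): [6, 16, 27, 37, 52, 57, 69, 86, 116, 131, 135, 142, 148, 167, 173, 182, 186, 198, 204, 214, 224, 243, 247, 255, 277]

Fragments:
  [0,6): 6 bp
  [6,16): 10 bp
  [16,27): 11 bp
  [27,37): 10 bp
  [37,52): 15 bp
  [52,57): 5 bp
  [57,69): 12 bp
  [69,86): 17 bp
  [86,116): 30 bp
  [116,131): 15 bp
  [131,135): 4 bp
  [135,142): 7 bp
  [142,148): 6 bp
  [148,167): 19 bp
  [167,173): 6 bp
  [173,182): 9 bp
  [182,186): 4 bp
  [186,198): 12 bp
  [198,204): 6 bp
  [204,214): 10 bp
  [214,224): 10 bp
  [224,243): 19 bp
  [243,247): 4 bp
  [247,255): 8 bp
  [255,277): 22 bp
  [277,290): 13 bp

[4,4,4,5,6,6,6,6,7,8,9,10,10,10,10,11,12,12,13,15,15,17,19,19,22,30]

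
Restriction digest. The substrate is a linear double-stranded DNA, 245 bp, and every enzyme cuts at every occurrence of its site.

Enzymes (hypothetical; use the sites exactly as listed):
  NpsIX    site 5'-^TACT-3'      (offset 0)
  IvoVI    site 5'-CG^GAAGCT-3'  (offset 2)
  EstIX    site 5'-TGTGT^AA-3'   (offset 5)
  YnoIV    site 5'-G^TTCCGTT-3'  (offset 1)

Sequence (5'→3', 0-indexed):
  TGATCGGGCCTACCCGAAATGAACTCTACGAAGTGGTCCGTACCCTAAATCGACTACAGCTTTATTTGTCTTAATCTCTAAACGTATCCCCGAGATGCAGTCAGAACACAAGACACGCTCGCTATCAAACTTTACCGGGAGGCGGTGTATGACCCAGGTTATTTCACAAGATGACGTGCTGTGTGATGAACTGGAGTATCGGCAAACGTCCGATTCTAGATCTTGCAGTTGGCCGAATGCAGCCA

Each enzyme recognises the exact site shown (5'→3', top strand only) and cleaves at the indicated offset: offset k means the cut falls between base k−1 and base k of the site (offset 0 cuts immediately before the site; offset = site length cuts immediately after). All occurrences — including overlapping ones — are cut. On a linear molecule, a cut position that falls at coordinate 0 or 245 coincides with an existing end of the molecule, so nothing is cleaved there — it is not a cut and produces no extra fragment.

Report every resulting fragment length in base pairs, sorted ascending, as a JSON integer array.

[245]

Scan for sites:
  NpsIX (TACT, off=0): no sites
  IvoVI (CGGAAGCT, off=2): no sites
  EstIX (TGTGTAA, off=5): no sites
  YnoIV (GTTCCGTT, off=1): no sites

Pooled cuts: ∅

Fragment lengths:
  no cuts → one linear fragment of 245 bp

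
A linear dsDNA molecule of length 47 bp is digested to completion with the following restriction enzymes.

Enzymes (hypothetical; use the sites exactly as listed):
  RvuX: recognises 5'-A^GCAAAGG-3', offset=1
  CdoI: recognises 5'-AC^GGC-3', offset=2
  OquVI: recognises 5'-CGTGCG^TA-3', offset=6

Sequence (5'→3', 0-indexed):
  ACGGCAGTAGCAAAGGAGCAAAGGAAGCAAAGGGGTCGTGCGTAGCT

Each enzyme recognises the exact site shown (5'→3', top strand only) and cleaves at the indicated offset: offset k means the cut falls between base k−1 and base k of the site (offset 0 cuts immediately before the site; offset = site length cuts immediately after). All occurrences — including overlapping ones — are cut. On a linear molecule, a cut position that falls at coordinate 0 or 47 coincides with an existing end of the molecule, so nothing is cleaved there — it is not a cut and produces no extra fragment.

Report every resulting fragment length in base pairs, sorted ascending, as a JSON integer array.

[2,5,7,8,9,16]

Scan for sites:
  RvuX AGCAAAGG/1: at [8, 16, 25] ⇒ [9, 17, 26]
  CdoI ACGGC/2: at [0] ⇒ [2]
  OquVI CGTGCGTA/6: at [36] ⇒ [42]

Pooled cuts: [2, 9, 17, 26, 42]

Fragment lengths:
  [0,2): 2 bp
  [2,9): 7 bp
  [9,17): 8 bp
  [17,26): 9 bp
  [26,42): 16 bp
  [42,47): 5 bp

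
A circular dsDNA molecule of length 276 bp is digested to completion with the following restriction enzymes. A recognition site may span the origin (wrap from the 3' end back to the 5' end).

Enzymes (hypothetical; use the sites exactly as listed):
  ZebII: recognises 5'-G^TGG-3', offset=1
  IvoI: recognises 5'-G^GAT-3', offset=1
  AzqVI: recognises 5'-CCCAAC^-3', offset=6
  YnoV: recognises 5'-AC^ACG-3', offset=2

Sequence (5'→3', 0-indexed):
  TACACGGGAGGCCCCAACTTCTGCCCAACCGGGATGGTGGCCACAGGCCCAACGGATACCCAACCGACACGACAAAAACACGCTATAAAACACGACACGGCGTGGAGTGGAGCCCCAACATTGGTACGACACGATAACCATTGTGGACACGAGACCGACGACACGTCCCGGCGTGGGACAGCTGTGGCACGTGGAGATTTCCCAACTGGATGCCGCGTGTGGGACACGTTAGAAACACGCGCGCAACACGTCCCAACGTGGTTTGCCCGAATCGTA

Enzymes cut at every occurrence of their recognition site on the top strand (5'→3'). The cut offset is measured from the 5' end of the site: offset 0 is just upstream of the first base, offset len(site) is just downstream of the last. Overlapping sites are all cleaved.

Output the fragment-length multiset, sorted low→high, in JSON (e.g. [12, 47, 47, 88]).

[1,1,2,3,4,5,5,5,5,6,6,7,10,10,11,11,11,11,11,11,11,11,12,12,13,14,15,15,16,21]

Scan for sites:
  ZebII (GTGG, off=1): starts [36, 101, 106, 142, 172, 183, 190, 218, 257] → cuts [37, 102, 107, 143, 173, 184, 191, 219, 258]
  IvoI (GGAT, off=1): starts [31, 53, 207] → cuts [32, 54, 208]
  AzqVI (CCCAAC, off=6): starts [12, 23, 47, 58, 113, 200, 251] → cuts [18, 29, 53, 64, 119, 206, 257]
  YnoV (ACACG, off=2): starts [1, 66, 77, 89, 94, 128, 146, 160, 223, 234, 245] → cuts [3, 68, 79, 91, 96, 130, 148, 162, 225, 236, 247]

All cut coordinates (distinct, sorted): [3, 18, 29, 32, 37, 53, 54, 64, 68, 79, 91, 96, 102, 107, 119, 130, 143, 148, 162, 173, 184, 191, 206, 208, 219, 225, 236, 247, 257, 258]

Fragments:
  3→18: 15 bp
  18→29: 11 bp
  29→32: 3 bp
  32→37: 5 bp
  37→53: 16 bp
  53→54: 1 bp
  54→64: 10 bp
  64→68: 4 bp
  68→79: 11 bp
  79→91: 12 bp
  91→96: 5 bp
  96→102: 6 bp
  102→107: 5 bp
  107→119: 12 bp
  119→130: 11 bp
  130→143: 13 bp
  143→148: 5 bp
  148→162: 14 bp
  162→173: 11 bp
  173→184: 11 bp
  184→191: 7 bp
  191→206: 15 bp
  206→208: 2 bp
  208→219: 11 bp
  219→225: 6 bp
  225→236: 11 bp
  236→247: 11 bp
  247→257: 10 bp
  257→258: 1 bp
  258→3 (wrap): 276-258+3 = 21 bp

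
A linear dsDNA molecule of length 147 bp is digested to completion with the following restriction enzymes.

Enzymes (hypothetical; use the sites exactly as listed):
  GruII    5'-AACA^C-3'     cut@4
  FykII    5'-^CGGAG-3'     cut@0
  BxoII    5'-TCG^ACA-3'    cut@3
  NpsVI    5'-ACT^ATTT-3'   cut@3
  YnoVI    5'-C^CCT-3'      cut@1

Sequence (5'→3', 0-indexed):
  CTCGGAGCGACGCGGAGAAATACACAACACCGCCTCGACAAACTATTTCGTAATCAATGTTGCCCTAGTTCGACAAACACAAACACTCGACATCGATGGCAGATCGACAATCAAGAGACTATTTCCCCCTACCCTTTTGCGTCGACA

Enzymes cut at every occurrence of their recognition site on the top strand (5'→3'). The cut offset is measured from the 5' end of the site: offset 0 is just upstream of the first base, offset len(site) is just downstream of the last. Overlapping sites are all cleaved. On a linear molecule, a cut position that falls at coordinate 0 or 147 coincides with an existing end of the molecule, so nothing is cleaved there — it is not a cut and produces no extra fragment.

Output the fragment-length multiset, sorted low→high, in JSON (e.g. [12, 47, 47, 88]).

Per-enzyme occurrences:
  GruII AACAC/4: at [25, 75, 81] ⇒ [29, 79, 85]
  FykII CGGAG/0: at [2, 12] ⇒ [2, 12]
  BxoII TCGACA/3: at [34, 69, 86, 103, 141] ⇒ [37, 72, 89, 106, 144]
  NpsVI ACTATTT/3: at [41, 117] ⇒ [44, 120]
  YnoVI CCCT/1: at [62, 126, 131] ⇒ [63, 127, 132]

All cut coordinates (distinct, sorted): [2, 12, 29, 37, 44, 63, 72, 79, 85, 89, 106, 120, 127, 132, 144]

Fragments:
  [0,2): 2 bp
  [2,12): 10 bp
  [12,29): 17 bp
  [29,37): 8 bp
  [37,44): 7 bp
  [44,63): 19 bp
  [63,72): 9 bp
  [72,79): 7 bp
  [79,85): 6 bp
  [85,89): 4 bp
  [89,106): 17 bp
  [106,120): 14 bp
  [120,127): 7 bp
  [127,132): 5 bp
  [132,144): 12 bp
  [144,147): 3 bp

[2,3,4,5,6,7,7,7,8,9,10,12,14,17,17,19]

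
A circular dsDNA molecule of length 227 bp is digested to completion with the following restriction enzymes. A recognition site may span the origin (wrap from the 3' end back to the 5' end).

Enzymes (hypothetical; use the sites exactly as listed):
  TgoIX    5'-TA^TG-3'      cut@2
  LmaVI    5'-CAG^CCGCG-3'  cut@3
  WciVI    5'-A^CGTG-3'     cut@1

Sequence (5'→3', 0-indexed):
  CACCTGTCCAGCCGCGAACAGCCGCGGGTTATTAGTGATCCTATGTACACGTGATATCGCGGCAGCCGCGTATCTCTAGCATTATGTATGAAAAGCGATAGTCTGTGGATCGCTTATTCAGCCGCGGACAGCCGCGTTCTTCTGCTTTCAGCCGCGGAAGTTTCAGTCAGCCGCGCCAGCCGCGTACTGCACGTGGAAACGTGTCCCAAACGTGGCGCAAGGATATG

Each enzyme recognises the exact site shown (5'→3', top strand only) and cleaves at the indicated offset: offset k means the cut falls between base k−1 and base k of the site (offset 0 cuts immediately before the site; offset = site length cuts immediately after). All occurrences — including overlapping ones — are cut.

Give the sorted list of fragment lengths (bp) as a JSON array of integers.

Scan for sites:
  TgoIX (TATG, off=2): starts [41, 82, 86, 223] → cuts [43, 84, 88, 225]
  LmaVI (CAGCCGCG, off=3): starts [8, 18, 62, 118, 128, 148, 167, 176] → cuts [11, 21, 65, 121, 131, 151, 170, 179]
  WciVI (ACGTG, off=1): starts [48, 190, 198, 209] → cuts [49, 191, 199, 210]

All cut coordinates (distinct, sorted): [11, 21, 43, 49, 65, 84, 88, 121, 131, 151, 170, 179, 191, 199, 210, 225]

Fragment lengths:
  11→21: 10 bp
  21→43: 22 bp
  43→49: 6 bp
  49→65: 16 bp
  65→84: 19 bp
  84→88: 4 bp
  88→121: 33 bp
  121→131: 10 bp
  131→151: 20 bp
  151→170: 19 bp
  170→179: 9 bp
  179→191: 12 bp
  191→199: 8 bp
  199→210: 11 bp
  210→225: 15 bp
  225→11 (wrap): 227-225+11 = 13 bp

[4,6,8,9,10,10,11,12,13,15,16,19,19,20,22,33]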